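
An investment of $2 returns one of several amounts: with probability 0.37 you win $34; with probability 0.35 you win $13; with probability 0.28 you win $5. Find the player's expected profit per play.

E[payout] = 34·0.37 + 13·0.35 + 5·0.28
 = 12.58 + 4.55 + 1.4
 = 18.53
Net = 18.53 - 2 = 16.53

16.53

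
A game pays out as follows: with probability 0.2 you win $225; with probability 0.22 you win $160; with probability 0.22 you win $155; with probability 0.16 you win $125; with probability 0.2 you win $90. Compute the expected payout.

E[payout] = 225·0.2 + 160·0.22 + 155·0.22 + 125·0.16 + 90·0.2
 = 45 + 35.2 + 34.1 + 20 + 18
 = 152.3

152.3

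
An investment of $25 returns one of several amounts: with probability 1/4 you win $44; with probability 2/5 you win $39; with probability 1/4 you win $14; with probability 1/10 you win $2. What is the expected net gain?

E[payout] = 44·1/4 + 39·2/5 + 14·1/4 + 2·1/10
 = 11 + 78/5 + 7/2 + 1/5
 = 303/10
Net = 303/10 - 25 = 53/10

5.3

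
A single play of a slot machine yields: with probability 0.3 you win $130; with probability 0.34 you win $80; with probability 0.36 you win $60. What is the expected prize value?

87.8

E[payout] = 130·0.3 + 80·0.34 + 60·0.36
 = 39 + 27.2 + 21.6
 = 87.8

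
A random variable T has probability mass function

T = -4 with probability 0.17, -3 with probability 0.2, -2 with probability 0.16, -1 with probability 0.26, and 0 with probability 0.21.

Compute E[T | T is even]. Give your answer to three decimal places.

-1.852

P(T is even) = 0.17 + 0.16 + 0.21 = 0.54.
E[T | T is even] = [(-4)·0.17 + (-2)·0.16 + 0·0.21] / 0.54
 = -1 / 0.54
 = -50/27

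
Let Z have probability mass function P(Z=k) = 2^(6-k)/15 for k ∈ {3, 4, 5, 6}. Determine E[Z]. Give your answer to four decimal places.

3.7333

E[Z] = Σ z·P(Z=z)
 = 3·8/15 + 4·4/15 + 5·2/15 + 6·1/15
 = 8/5 + 16/15 + 2/3 + 2/5
 = 56/15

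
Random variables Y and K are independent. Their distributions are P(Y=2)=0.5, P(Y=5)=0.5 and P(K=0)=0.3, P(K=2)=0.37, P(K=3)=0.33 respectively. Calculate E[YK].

E[YK] = Σ_y Σ_k yk · P(Y=y)P(K=k)
 = 0·0.15 + 4·0.185 + 6·0.165 + 0·0.15 + 10·0.185 + 15·0.165
 = 0 + 0.74 + 0.99 + 0 + 1.85 + 2.475
 = 6.055

6.055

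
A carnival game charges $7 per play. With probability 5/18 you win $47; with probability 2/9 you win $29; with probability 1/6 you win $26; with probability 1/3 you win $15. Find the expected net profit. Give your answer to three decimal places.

21.833

E[payout] = 47·5/18 + 29·2/9 + 26·1/6 + 15·1/3
 = 235/18 + 58/9 + 13/3 + 5
 = 173/6
Net = 173/6 - 7 = 131/6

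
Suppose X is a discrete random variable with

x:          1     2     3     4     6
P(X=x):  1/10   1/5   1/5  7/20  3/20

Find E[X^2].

E[X^2] = Σ x^2·P(X=x)
 = 1·1/10 + 4·1/5 + 9·1/5 + 16·7/20 + 36·3/20
 = 1/10 + 4/5 + 9/5 + 28/5 + 27/5
 = 137/10

13.7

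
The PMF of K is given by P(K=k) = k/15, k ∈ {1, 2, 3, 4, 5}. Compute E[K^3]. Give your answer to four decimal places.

E[K^3] = Σ k^3·P(K=k)
 = 1·1/15 + 8·2/15 + 27·1/5 + 64·4/15 + 125·1/3
 = 1/15 + 16/15 + 27/5 + 256/15 + 125/3
 = 979/15

65.2667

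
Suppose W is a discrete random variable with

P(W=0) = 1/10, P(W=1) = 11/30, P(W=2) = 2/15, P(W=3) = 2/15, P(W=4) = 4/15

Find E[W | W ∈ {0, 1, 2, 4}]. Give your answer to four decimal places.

1.9615

P(W ∈ {0, 1, 2, 4}) = 1/10 + 11/30 + 2/15 + 4/15 = 13/15.
E[W | W ∈ {0, 1, 2, 4}] = [0·1/10 + 1·11/30 + 2·2/15 + 4·4/15] / (13/15)
 = 17/10 / (13/15)
 = 51/26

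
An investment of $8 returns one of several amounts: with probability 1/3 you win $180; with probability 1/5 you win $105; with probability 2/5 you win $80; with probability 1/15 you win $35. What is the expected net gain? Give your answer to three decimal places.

107.333

E[payout] = 180·1/3 + 105·1/5 + 80·2/5 + 35·1/15
 = 60 + 21 + 32 + 7/3
 = 346/3
Net = 346/3 - 8 = 322/3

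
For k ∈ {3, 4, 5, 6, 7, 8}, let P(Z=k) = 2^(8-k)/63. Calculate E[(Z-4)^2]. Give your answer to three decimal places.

E[(Z-4)^2] = Σ (z-4)^2·P(Z=z)
 = 1·32/63 + 0·16/63 + 1·8/63 + 4·4/63 + 9·2/63 + 16·1/63
 = 32/63 + 0 + 8/63 + 16/63 + 2/7 + 16/63
 = 10/7

1.429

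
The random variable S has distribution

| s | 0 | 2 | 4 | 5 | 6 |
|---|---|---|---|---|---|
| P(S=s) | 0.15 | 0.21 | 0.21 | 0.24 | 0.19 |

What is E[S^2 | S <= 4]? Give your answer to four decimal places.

P(S <= 4) = 0.15 + 0.21 + 0.21 = 0.57.
E[S^2 | S <= 4] = [0·0.15 + 4·0.21 + 16·0.21] / 0.57
 = 4.2 / 0.57
 = 140/19

7.3684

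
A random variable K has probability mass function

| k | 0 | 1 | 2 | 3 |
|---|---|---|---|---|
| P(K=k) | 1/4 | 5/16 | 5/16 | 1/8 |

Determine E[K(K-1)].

E[K(K-1)] = Σ k(k-1)·P(K=k)
 = 0·1/4 + 0·5/16 + 2·5/16 + 6·1/8
 = 0 + 0 + 5/8 + 3/4
 = 11/8

1.375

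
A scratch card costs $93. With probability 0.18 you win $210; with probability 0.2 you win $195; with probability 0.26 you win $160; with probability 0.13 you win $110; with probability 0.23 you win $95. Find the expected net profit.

61.55

E[payout] = 210·0.18 + 195·0.2 + 160·0.26 + 110·0.13 + 95·0.23
 = 37.8 + 39 + 41.6 + 14.3 + 21.85
 = 154.55
Net = 154.55 - 93 = 61.55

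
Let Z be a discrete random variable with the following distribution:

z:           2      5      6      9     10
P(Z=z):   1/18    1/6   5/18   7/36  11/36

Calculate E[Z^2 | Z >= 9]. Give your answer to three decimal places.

P(Z >= 9) = 7/36 + 11/36 = 1/2.
E[Z^2 | Z >= 9] = [81·7/36 + 100·11/36] / (1/2)
 = 1667/36 / (1/2)
 = 1667/18

92.611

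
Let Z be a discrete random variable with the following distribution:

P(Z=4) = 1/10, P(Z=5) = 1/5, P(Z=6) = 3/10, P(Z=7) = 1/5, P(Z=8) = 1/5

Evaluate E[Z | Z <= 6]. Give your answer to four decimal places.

P(Z <= 6) = 1/10 + 1/5 + 3/10 = 3/5.
E[Z | Z <= 6] = [4·1/10 + 5·1/5 + 6·3/10] / (3/5)
 = 16/5 / (3/5)
 = 16/3

5.3333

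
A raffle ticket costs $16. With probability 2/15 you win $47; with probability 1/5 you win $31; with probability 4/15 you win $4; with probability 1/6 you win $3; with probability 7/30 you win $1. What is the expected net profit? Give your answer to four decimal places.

E[payout] = 47·2/15 + 31·1/5 + 4·4/15 + 3·1/6 + 1·7/30
 = 94/15 + 31/5 + 16/15 + 1/2 + 7/30
 = 214/15
Net = 214/15 - 16 = -26/15

-1.7333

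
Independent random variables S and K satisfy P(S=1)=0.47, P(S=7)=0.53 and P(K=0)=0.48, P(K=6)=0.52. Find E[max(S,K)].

E[max(S,K)] = Σ_s Σ_k max(s,k) · P(S=s)P(K=k)
 = 1·0.2256 + 6·0.2444 + 7·0.2544 + 7·0.2756
 = 0.2256 + 1.4664 + 1.7808 + 1.9292
 = 5.402

5.402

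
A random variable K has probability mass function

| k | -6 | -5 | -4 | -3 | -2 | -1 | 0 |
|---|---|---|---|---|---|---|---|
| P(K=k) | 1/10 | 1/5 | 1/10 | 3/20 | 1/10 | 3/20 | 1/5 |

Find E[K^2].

E[K^2] = Σ k^2·P(K=k)
 = 36·1/10 + 25·1/5 + 16·1/10 + 9·3/20 + 4·1/10 + 1·3/20 + 0·1/5
 = 18/5 + 5 + 8/5 + 27/20 + 2/5 + 3/20 + 0
 = 121/10

12.1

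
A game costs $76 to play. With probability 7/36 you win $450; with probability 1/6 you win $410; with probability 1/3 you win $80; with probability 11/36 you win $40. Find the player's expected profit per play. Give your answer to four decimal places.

E[payout] = 450·7/36 + 410·1/6 + 80·1/3 + 40·11/36
 = 175/2 + 205/3 + 80/3 + 110/9
 = 3505/18
Net = 3505/18 - 76 = 2137/18

118.7222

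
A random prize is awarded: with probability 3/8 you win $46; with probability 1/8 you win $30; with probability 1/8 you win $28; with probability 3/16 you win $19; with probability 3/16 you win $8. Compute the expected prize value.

29.5625

E[payout] = 46·3/8 + 30·1/8 + 28·1/8 + 19·3/16 + 8·3/16
 = 69/4 + 15/4 + 7/2 + 57/16 + 3/2
 = 473/16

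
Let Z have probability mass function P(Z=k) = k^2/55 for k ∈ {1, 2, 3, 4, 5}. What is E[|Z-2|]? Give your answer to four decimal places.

2.1273

E[|Z-2|] = Σ |z-2|·P(Z=z)
 = 1·1/55 + 0·4/55 + 1·9/55 + 2·16/55 + 3·5/11
 = 1/55 + 0 + 9/55 + 32/55 + 15/11
 = 117/55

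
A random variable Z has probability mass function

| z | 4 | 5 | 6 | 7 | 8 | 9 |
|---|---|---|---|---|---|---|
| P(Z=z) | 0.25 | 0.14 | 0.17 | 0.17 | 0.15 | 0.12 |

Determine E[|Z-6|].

1.47

E[|Z-6|] = Σ |z-6|·P(Z=z)
 = 2·0.25 + 1·0.14 + 0·0.17 + 1·0.17 + 2·0.15 + 3·0.12
 = 0.5 + 0.14 + 0 + 0.17 + 0.3 + 0.36
 = 1.47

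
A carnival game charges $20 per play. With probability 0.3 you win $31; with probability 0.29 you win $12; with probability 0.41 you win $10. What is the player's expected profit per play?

-3.12

E[payout] = 31·0.3 + 12·0.29 + 10·0.41
 = 9.3 + 3.48 + 4.1
 = 16.88
Net = 16.88 - 20 = -3.12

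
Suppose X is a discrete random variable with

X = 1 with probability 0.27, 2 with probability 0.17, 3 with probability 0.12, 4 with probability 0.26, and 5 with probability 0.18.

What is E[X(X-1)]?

7.78

E[X(X-1)] = Σ x(x-1)·P(X=x)
 = 0·0.27 + 2·0.17 + 6·0.12 + 12·0.26 + 20·0.18
 = 0 + 0.34 + 0.72 + 3.12 + 3.6
 = 7.78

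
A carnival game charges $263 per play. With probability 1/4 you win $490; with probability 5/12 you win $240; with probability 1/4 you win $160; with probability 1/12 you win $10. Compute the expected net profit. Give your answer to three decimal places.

E[payout] = 490·1/4 + 240·5/12 + 160·1/4 + 10·1/12
 = 245/2 + 100 + 40 + 5/6
 = 790/3
Net = 790/3 - 263 = 1/3

0.333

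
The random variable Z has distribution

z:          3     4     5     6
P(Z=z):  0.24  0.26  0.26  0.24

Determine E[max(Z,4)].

E[max(Z,4)] = Σ max(z,4)·P(Z=z)
 = 4·0.24 + 4·0.26 + 5·0.26 + 6·0.24
 = 0.96 + 1.04 + 1.3 + 1.44
 = 4.74

4.74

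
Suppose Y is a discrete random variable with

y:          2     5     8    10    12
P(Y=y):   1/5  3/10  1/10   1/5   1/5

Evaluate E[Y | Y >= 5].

8.375

P(Y >= 5) = 3/10 + 1/10 + 1/5 + 1/5 = 4/5.
E[Y | Y >= 5] = [5·3/10 + 8·1/10 + 10·1/5 + 12·1/5] / (4/5)
 = 67/10 / (4/5)
 = 67/8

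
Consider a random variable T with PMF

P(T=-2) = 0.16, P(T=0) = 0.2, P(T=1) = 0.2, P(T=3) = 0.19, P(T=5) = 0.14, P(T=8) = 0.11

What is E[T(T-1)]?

11.06

E[T(T-1)] = Σ t(t-1)·P(T=t)
 = 6·0.16 + 0·0.2 + 0·0.2 + 6·0.19 + 20·0.14 + 56·0.11
 = 0.96 + 0 + 0 + 1.14 + 2.8 + 6.16
 = 11.06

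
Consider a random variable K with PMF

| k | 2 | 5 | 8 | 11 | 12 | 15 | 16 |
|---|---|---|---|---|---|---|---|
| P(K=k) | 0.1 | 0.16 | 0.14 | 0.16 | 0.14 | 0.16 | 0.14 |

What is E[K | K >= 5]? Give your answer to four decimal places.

11.1111

P(K >= 5) = 0.16 + 0.14 + 0.16 + 0.14 + 0.16 + 0.14 = 0.9.
E[K | K >= 5] = [5·0.16 + 8·0.14 + 11·0.16 + 12·0.14 + 15·0.16 + 16·0.14] / 0.9
 = 10 / 0.9
 = 100/9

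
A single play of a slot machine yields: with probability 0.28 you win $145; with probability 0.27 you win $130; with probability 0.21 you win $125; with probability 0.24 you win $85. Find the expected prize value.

122.35

E[payout] = 145·0.28 + 130·0.27 + 125·0.21 + 85·0.24
 = 40.6 + 35.1 + 26.25 + 20.4
 = 122.35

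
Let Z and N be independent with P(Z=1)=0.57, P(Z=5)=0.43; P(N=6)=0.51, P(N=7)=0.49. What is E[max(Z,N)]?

E[max(Z,N)] = Σ_z Σ_n max(z,n) · P(Z=z)P(N=n)
 = 6·0.2907 + 7·0.2793 + 6·0.2193 + 7·0.2107
 = 1.7442 + 1.9551 + 1.3158 + 1.4749
 = 6.49

6.49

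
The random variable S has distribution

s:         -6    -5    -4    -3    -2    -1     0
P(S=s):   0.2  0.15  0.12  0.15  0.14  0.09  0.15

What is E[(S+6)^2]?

11.87

E[(S+6)^2] = Σ (s+6)^2·P(S=s)
 = 0·0.2 + 1·0.15 + 4·0.12 + 9·0.15 + 16·0.14 + 25·0.09 + 36·0.15
 = 0 + 0.15 + 0.48 + 1.35 + 2.24 + 2.25 + 5.4
 = 11.87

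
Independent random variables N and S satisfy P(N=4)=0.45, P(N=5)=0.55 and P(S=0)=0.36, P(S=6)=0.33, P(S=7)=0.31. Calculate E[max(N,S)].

5.788

E[max(N,S)] = Σ_n Σ_s max(n,s) · P(N=n)P(S=s)
 = 4·0.162 + 6·0.1485 + 7·0.1395 + 5·0.198 + 6·0.1815 + 7·0.1705
 = 0.648 + 0.891 + 0.9765 + 0.99 + 1.089 + 1.1935
 = 5.788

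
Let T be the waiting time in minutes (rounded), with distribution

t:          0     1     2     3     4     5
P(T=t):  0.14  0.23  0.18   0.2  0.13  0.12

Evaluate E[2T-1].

E[2T-1] = Σ (2t-1)·P(T=t)
 = (-1)·0.14 + 1·0.23 + 3·0.18 + 5·0.2 + 7·0.13 + 9·0.12
 = (-0.14) + 0.23 + 0.54 + 1 + 0.91 + 1.08
 = 3.62

3.62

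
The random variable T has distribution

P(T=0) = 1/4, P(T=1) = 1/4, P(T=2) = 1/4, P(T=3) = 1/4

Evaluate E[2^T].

E[2^T] = Σ 2^t·P(T=t)
 = 1·1/4 + 2·1/4 + 4·1/4 + 8·1/4
 = 1/4 + 1/2 + 1 + 2
 = 15/4

3.75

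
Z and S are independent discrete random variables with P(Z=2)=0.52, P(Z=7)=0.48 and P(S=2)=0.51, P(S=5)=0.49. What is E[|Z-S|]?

2.4588

E[|Z-S|] = Σ_z Σ_s |z-s| · P(Z=z)P(S=s)
 = 0·0.2652 + 3·0.2548 + 5·0.2448 + 2·0.2352
 = 0 + 0.7644 + 1.224 + 0.4704
 = 2.4588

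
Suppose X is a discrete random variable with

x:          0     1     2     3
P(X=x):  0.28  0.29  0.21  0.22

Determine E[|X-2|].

E[|X-2|] = Σ |x-2|·P(X=x)
 = 2·0.28 + 1·0.29 + 0·0.21 + 1·0.22
 = 0.56 + 0.29 + 0 + 0.22
 = 1.07

1.07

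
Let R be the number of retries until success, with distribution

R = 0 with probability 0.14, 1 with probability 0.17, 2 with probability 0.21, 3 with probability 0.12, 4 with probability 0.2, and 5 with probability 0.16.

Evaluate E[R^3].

E[R^3] = Σ r^3·P(R=r)
 = 0·0.14 + 1·0.17 + 8·0.21 + 27·0.12 + 64·0.2 + 125·0.16
 = 0 + 0.17 + 1.68 + 3.24 + 12.8 + 20
 = 37.89

37.89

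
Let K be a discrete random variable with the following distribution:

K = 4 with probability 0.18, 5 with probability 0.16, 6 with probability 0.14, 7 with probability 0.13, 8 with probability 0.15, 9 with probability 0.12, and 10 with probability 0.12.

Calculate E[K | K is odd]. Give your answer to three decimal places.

P(K is odd) = 0.16 + 0.13 + 0.12 = 0.41.
E[K | K is odd] = [5·0.16 + 7·0.13 + 9·0.12] / 0.41
 = 2.79 / 0.41
 = 279/41

6.805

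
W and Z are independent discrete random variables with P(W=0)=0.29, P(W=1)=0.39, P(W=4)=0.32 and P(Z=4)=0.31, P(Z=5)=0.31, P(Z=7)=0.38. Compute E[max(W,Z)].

E[max(W,Z)] = Σ_w Σ_z max(w,z) · P(W=w)P(Z=z)
 = 4·0.0899 + 5·0.0899 + 7·0.1102 + 4·0.1209 + 5·0.1209 + 7·0.1482 + 4·0.0992 + 5·0.0992 + 7·0.1216
 = 0.3596 + 0.4495 + 0.7714 + 0.4836 + 0.6045 + 1.0374 + 0.3968 + 0.496 + 0.8512
 = 5.45

5.45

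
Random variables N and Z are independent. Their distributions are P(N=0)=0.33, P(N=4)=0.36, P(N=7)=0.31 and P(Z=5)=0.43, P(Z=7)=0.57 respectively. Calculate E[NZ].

22.1654

E[NZ] = Σ_n Σ_z nz · P(N=n)P(Z=z)
 = 0·0.1419 + 0·0.1881 + 20·0.1548 + 28·0.2052 + 35·0.1333 + 49·0.1767
 = 0 + 0 + 3.096 + 5.7456 + 4.6655 + 8.6583
 = 22.1654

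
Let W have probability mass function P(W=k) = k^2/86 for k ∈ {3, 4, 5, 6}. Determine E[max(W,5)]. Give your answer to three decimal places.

5.419

E[max(W,5)] = Σ max(w,5)·P(W=w)
 = 5·9/86 + 5·8/43 + 5·25/86 + 6·18/43
 = 45/86 + 40/43 + 125/86 + 108/43
 = 233/43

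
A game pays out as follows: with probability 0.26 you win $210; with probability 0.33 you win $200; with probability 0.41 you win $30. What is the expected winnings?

E[payout] = 210·0.26 + 200·0.33 + 30·0.41
 = 54.6 + 66 + 12.3
 = 132.9

132.9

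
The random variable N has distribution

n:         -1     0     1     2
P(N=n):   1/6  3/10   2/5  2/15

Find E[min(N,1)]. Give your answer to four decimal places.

E[min(N,1)] = Σ min(n,1)·P(N=n)
 = (-1)·1/6 + 0·3/10 + 1·2/5 + 1·2/15
 = (-1/6) + 0 + 2/5 + 2/15
 = 11/30

0.3667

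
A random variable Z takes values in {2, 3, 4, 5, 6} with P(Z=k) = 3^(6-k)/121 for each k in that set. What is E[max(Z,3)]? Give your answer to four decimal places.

E[max(Z,3)] = Σ max(z,3)·P(Z=z)
 = 3·81/121 + 3·27/121 + 4·9/121 + 5·3/121 + 6·1/121
 = 243/121 + 81/121 + 36/121 + 15/121 + 6/121
 = 381/121

3.1488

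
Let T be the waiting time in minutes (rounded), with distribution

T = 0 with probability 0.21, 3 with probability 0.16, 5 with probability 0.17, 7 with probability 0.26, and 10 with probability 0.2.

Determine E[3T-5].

E[3T-5] = Σ (3t-5)·P(T=t)
 = (-5)·0.21 + 4·0.16 + 10·0.17 + 16·0.26 + 25·0.2
 = (-1.05) + 0.64 + 1.7 + 4.16 + 5
 = 10.45

10.45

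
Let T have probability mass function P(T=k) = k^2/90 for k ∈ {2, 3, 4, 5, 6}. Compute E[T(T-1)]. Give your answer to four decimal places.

20.3778

E[T(T-1)] = Σ t(t-1)·P(T=t)
 = 2·2/45 + 6·1/10 + 12·8/45 + 20·5/18 + 30·2/5
 = 4/45 + 3/5 + 32/15 + 50/9 + 12
 = 917/45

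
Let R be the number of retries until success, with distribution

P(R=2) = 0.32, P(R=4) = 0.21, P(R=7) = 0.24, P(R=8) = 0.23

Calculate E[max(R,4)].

5.64

E[max(R,4)] = Σ max(r,4)·P(R=r)
 = 4·0.32 + 4·0.21 + 7·0.24 + 8·0.23
 = 1.28 + 0.84 + 1.68 + 1.84
 = 5.64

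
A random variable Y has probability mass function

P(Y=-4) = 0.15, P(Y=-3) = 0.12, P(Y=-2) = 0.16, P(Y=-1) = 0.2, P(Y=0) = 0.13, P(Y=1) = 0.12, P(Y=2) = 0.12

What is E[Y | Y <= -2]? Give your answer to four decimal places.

-2.9767

P(Y <= -2) = 0.15 + 0.12 + 0.16 = 0.43.
E[Y | Y <= -2] = [(-4)·0.15 + (-3)·0.12 + (-2)·0.16] / 0.43
 = -1.28 / 0.43
 = -128/43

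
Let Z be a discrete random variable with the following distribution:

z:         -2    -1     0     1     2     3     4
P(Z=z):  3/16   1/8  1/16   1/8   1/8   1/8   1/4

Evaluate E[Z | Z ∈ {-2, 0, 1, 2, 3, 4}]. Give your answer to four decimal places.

1.5714

P(Z ∈ {-2, 0, 1, 2, 3, 4}) = 3/16 + 1/16 + 1/8 + 1/8 + 1/8 + 1/4 = 7/8.
E[Z | Z ∈ {-2, 0, 1, 2, 3, 4}] = [(-2)·3/16 + 0·1/16 + 1·1/8 + 2·1/8 + 3·1/8 + 4·1/4] / (7/8)
 = 11/8 / (7/8)
 = 11/7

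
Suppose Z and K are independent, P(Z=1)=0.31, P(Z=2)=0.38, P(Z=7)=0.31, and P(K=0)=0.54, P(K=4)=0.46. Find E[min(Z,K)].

1.0626

E[min(Z,K)] = Σ_z Σ_k min(z,k) · P(Z=z)P(K=k)
 = 0·0.1674 + 1·0.1426 + 0·0.2052 + 2·0.1748 + 0·0.1674 + 4·0.1426
 = 0 + 0.1426 + 0 + 0.3496 + 0 + 0.5704
 = 1.0626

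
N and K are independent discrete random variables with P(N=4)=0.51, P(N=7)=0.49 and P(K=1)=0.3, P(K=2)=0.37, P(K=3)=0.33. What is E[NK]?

E[NK] = Σ_n Σ_k nk · P(N=n)P(K=k)
 = 4·0.153 + 8·0.1887 + 12·0.1683 + 7·0.147 + 14·0.1813 + 21·0.1617
 = 0.612 + 1.5096 + 2.0196 + 1.029 + 2.5382 + 3.3957
 = 11.1041

11.1041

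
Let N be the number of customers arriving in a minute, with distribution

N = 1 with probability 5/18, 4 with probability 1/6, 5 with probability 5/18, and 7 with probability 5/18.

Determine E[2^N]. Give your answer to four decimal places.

E[2^N] = Σ 2^n·P(N=n)
 = 2·5/18 + 16·1/6 + 32·5/18 + 128·5/18
 = 5/9 + 8/3 + 80/9 + 320/9
 = 143/3

47.6667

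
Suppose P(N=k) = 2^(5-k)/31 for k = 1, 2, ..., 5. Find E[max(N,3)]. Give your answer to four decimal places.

3.1290

E[max(N,3)] = Σ max(n,3)·P(N=n)
 = 3·16/31 + 3·8/31 + 3·4/31 + 4·2/31 + 5·1/31
 = 48/31 + 24/31 + 12/31 + 8/31 + 5/31
 = 97/31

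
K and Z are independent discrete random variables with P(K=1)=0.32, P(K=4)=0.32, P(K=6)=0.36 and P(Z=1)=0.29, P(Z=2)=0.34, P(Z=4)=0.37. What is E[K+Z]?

6.21

E[K+Z] = Σ_k Σ_z (k+z) · P(K=k)P(Z=z)
 = 2·0.0928 + 3·0.1088 + 5·0.1184 + 5·0.0928 + 6·0.1088 + 8·0.1184 + 7·0.1044 + 8·0.1224 + 10·0.1332
 = 0.1856 + 0.3264 + 0.592 + 0.464 + 0.6528 + 0.9472 + 0.7308 + 0.9792 + 1.332
 = 6.21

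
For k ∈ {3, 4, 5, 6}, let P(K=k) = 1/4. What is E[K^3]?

108

E[K^3] = Σ k^3·P(K=k)
 = 27·1/4 + 64·1/4 + 125·1/4 + 216·1/4
 = 27/4 + 16 + 125/4 + 54
 = 108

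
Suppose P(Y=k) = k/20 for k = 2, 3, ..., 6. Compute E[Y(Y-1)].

17.5

E[Y(Y-1)] = Σ y(y-1)·P(Y=y)
 = 2·1/10 + 6·3/20 + 12·1/5 + 20·1/4 + 30·3/10
 = 1/5 + 9/10 + 12/5 + 5 + 9
 = 35/2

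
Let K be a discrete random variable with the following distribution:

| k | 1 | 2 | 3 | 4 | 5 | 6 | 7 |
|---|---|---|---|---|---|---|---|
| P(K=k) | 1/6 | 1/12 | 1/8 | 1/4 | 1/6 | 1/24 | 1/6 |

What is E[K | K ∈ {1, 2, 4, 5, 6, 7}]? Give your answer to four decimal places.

4.0952

P(K ∈ {1, 2, 4, 5, 6, 7}) = 1/6 + 1/12 + 1/4 + 1/6 + 1/24 + 1/6 = 7/8.
E[K | K ∈ {1, 2, 4, 5, 6, 7}] = [1·1/6 + 2·1/12 + 4·1/4 + 5·1/6 + 6·1/24 + 7·1/6] / (7/8)
 = 43/12 / (7/8)
 = 86/21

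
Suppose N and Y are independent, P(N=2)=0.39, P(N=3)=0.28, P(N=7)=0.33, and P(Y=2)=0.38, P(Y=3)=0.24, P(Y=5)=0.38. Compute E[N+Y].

7.31

E[N+Y] = Σ_n Σ_y (n+y) · P(N=n)P(Y=y)
 = 4·0.1482 + 5·0.0936 + 7·0.1482 + 5·0.1064 + 6·0.0672 + 8·0.1064 + 9·0.1254 + 10·0.0792 + 12·0.1254
 = 0.5928 + 0.468 + 1.0374 + 0.532 + 0.4032 + 0.8512 + 1.1286 + 0.792 + 1.5048
 = 7.31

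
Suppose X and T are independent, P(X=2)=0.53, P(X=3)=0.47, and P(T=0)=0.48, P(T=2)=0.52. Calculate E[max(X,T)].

2.47

E[max(X,T)] = Σ_x Σ_t max(x,t) · P(X=x)P(T=t)
 = 2·0.2544 + 2·0.2756 + 3·0.2256 + 3·0.2444
 = 0.5088 + 0.5512 + 0.6768 + 0.7332
 = 2.47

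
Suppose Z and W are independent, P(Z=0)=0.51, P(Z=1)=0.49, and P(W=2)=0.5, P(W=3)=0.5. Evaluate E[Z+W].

E[Z+W] = Σ_z Σ_w (z+w) · P(Z=z)P(W=w)
 = 2·0.255 + 3·0.255 + 3·0.245 + 4·0.245
 = 0.51 + 0.765 + 0.735 + 0.98
 = 2.99

2.99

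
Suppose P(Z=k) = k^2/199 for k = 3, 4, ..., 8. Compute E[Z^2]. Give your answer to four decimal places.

E[Z^2] = Σ z^2·P(Z=z)
 = 9·9/199 + 16·16/199 + 25·25/199 + 36·36/199 + 49·49/199 + 64·64/199
 = 81/199 + 256/199 + 625/199 + 1296/199 + 2401/199 + 4096/199
 = 8755/199

43.9950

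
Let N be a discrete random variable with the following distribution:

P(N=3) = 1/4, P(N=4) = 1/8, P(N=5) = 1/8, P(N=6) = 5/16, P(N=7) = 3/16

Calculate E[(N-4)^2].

E[(N-4)^2] = Σ (n-4)^2·P(N=n)
 = 1·1/4 + 0·1/8 + 1·1/8 + 4·5/16 + 9·3/16
 = 1/4 + 0 + 1/8 + 5/4 + 27/16
 = 53/16

3.3125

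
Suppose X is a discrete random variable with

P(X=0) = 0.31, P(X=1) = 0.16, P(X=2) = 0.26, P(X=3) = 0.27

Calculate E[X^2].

3.63

E[X^2] = Σ x^2·P(X=x)
 = 0·0.31 + 1·0.16 + 4·0.26 + 9·0.27
 = 0 + 0.16 + 1.04 + 2.43
 = 3.63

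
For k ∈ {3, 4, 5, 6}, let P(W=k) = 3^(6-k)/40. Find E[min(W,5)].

E[min(W,5)] = Σ min(w,5)·P(W=w)
 = 3·27/40 + 4·9/40 + 5·3/40 + 5·1/40
 = 81/40 + 9/10 + 3/8 + 1/8
 = 137/40

3.425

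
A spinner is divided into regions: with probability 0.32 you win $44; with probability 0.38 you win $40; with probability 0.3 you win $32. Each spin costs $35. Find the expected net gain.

E[payout] = 44·0.32 + 40·0.38 + 32·0.3
 = 14.08 + 15.2 + 9.6
 = 38.88
Net = 38.88 - 35 = 3.88

3.88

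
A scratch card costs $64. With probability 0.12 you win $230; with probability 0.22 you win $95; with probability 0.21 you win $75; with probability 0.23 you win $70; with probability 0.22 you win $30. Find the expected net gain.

22.95

E[payout] = 230·0.12 + 95·0.22 + 75·0.21 + 70·0.23 + 30·0.22
 = 27.6 + 20.9 + 15.75 + 16.1 + 6.6
 = 86.95
Net = 86.95 - 64 = 22.95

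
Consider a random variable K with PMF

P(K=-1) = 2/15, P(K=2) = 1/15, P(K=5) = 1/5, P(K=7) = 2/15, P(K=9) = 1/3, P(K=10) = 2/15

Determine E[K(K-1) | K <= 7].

P(K <= 7) = 2/15 + 1/15 + 1/5 + 2/15 = 8/15.
E[K(K-1) | K <= 7] = [2·2/15 + 2·1/15 + 20·1/5 + 42·2/15] / (8/15)
 = 10 / (8/15)
 = 75/4

18.75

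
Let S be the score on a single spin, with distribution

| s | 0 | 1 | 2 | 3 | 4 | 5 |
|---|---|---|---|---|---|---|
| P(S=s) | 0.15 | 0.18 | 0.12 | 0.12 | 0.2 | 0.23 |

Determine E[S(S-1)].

7.96

E[S(S-1)] = Σ s(s-1)·P(S=s)
 = 0·0.15 + 0·0.18 + 2·0.12 + 6·0.12 + 12·0.2 + 20·0.23
 = 0 + 0 + 0.24 + 0.72 + 2.4 + 4.6
 = 7.96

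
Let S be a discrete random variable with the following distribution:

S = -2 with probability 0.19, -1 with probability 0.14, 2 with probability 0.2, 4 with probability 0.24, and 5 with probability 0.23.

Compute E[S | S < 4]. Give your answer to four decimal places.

-0.2264

P(S < 4) = 0.19 + 0.14 + 0.2 = 0.53.
E[S | S < 4] = [(-2)·0.19 + (-1)·0.14 + 2·0.2] / 0.53
 = -0.12 / 0.53
 = -12/53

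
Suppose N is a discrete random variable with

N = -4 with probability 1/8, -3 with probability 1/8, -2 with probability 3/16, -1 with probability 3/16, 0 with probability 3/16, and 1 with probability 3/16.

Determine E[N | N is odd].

P(N is odd) = 1/8 + 3/16 + 3/16 = 1/2.
E[N | N is odd] = [(-3)·1/8 + (-1)·3/16 + 1·3/16] / (1/2)
 = -3/8 / (1/2)
 = -3/4

-0.75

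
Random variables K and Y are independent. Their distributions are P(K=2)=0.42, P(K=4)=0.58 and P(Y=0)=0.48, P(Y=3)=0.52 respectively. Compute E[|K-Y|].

2.0368

E[|K-Y|] = Σ_k Σ_y |k-y| · P(K=k)P(Y=y)
 = 2·0.2016 + 1·0.2184 + 4·0.2784 + 1·0.3016
 = 0.4032 + 0.2184 + 1.1136 + 0.3016
 = 2.0368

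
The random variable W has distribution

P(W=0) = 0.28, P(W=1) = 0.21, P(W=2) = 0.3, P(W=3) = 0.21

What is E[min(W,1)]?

E[min(W,1)] = Σ min(w,1)·P(W=w)
 = 0·0.28 + 1·0.21 + 1·0.3 + 1·0.21
 = 0 + 0.21 + 0.3 + 0.21
 = 0.72

0.72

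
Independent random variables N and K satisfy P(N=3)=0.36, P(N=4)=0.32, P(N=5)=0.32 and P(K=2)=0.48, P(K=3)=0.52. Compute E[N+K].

6.48

E[N+K] = Σ_n Σ_k (n+k) · P(N=n)P(K=k)
 = 5·0.1728 + 6·0.1872 + 6·0.1536 + 7·0.1664 + 7·0.1536 + 8·0.1664
 = 0.864 + 1.1232 + 0.9216 + 1.1648 + 1.0752 + 1.3312
 = 6.48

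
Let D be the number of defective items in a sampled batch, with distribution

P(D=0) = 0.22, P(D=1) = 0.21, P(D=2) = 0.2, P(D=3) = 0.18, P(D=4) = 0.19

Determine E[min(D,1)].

E[min(D,1)] = Σ min(d,1)·P(D=d)
 = 0·0.22 + 1·0.21 + 1·0.2 + 1·0.18 + 1·0.19
 = 0 + 0.21 + 0.2 + 0.18 + 0.19
 = 0.78

0.78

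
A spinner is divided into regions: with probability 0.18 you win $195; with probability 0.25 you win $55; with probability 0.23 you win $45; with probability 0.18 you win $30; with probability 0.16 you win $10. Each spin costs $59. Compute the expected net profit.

E[payout] = 195·0.18 + 55·0.25 + 45·0.23 + 30·0.18 + 10·0.16
 = 35.1 + 13.75 + 10.35 + 5.4 + 1.6
 = 66.2
Net = 66.2 - 59 = 7.2

7.2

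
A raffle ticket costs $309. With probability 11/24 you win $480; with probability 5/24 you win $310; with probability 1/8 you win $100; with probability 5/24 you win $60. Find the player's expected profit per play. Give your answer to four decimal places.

0.5833

E[payout] = 480·11/24 + 310·5/24 + 100·1/8 + 60·5/24
 = 220 + 775/12 + 25/2 + 25/2
 = 3715/12
Net = 3715/12 - 309 = 7/12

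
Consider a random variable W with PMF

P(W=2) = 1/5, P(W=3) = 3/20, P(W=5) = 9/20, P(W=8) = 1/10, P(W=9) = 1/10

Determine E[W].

4.8

E[W] = Σ w·P(W=w)
 = 2·1/5 + 3·3/20 + 5·9/20 + 8·1/10 + 9·1/10
 = 2/5 + 9/20 + 9/4 + 4/5 + 9/10
 = 24/5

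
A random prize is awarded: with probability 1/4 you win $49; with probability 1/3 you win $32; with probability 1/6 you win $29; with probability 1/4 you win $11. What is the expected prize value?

E[payout] = 49·1/4 + 32·1/3 + 29·1/6 + 11·1/4
 = 49/4 + 32/3 + 29/6 + 11/4
 = 61/2

30.5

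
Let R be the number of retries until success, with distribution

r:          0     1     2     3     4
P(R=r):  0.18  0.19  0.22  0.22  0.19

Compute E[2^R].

E[2^R] = Σ 2^r·P(R=r)
 = 1·0.18 + 2·0.19 + 4·0.22 + 8·0.22 + 16·0.19
 = 0.18 + 0.38 + 0.88 + 1.76 + 3.04
 = 6.24

6.24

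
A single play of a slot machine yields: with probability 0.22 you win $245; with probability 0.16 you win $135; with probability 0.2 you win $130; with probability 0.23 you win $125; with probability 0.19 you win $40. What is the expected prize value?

137.85

E[payout] = 245·0.22 + 135·0.16 + 130·0.2 + 125·0.23 + 40·0.19
 = 53.9 + 21.6 + 26 + 28.75 + 7.6
 = 137.85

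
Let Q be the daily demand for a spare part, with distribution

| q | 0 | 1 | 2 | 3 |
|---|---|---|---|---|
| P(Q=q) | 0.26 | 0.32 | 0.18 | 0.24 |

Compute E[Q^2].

3.2

E[Q^2] = Σ q^2·P(Q=q)
 = 0·0.26 + 1·0.32 + 4·0.18 + 9·0.24
 = 0 + 0.32 + 0.72 + 2.16
 = 3.2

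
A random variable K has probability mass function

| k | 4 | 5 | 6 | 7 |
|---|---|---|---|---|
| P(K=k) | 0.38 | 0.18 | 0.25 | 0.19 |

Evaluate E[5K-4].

E[5K-4] = Σ (5k-4)·P(K=k)
 = 16·0.38 + 21·0.18 + 26·0.25 + 31·0.19
 = 6.08 + 3.78 + 6.5 + 5.89
 = 22.25

22.25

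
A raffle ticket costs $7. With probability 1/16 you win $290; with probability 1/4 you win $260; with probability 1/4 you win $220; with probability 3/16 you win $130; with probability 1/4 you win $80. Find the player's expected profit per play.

E[payout] = 290·1/16 + 260·1/4 + 220·1/4 + 130·3/16 + 80·1/4
 = 145/8 + 65 + 55 + 195/8 + 20
 = 365/2
Net = 365/2 - 7 = 351/2

175.5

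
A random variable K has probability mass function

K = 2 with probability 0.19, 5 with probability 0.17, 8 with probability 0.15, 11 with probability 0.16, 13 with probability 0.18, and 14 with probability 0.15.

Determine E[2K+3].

20.26

E[2K+3] = Σ (2k+3)·P(K=k)
 = 7·0.19 + 13·0.17 + 19·0.15 + 25·0.16 + 29·0.18 + 31·0.15
 = 1.33 + 2.21 + 2.85 + 4 + 5.22 + 4.65
 = 20.26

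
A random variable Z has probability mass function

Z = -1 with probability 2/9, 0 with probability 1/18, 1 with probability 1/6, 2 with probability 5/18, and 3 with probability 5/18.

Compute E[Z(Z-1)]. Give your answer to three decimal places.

E[Z(Z-1)] = Σ z(z-1)·P(Z=z)
 = 2·2/9 + 0·1/18 + 0·1/6 + 2·5/18 + 6·5/18
 = 4/9 + 0 + 0 + 5/9 + 5/3
 = 8/3

2.667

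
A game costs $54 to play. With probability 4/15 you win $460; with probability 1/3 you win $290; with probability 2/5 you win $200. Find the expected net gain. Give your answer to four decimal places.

245.3333

E[payout] = 460·4/15 + 290·1/3 + 200·2/5
 = 368/3 + 290/3 + 80
 = 898/3
Net = 898/3 - 54 = 736/3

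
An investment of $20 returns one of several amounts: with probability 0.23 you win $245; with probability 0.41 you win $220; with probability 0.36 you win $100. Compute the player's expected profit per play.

E[payout] = 245·0.23 + 220·0.41 + 100·0.36
 = 56.35 + 90.2 + 36
 = 182.55
Net = 182.55 - 20 = 162.55

162.55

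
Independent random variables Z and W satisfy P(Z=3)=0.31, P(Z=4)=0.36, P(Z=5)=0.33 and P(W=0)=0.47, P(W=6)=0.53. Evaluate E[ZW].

12.7836

E[ZW] = Σ_z Σ_w zw · P(Z=z)P(W=w)
 = 0·0.1457 + 18·0.1643 + 0·0.1692 + 24·0.1908 + 0·0.1551 + 30·0.1749
 = 0 + 2.9574 + 0 + 4.5792 + 0 + 5.247
 = 12.7836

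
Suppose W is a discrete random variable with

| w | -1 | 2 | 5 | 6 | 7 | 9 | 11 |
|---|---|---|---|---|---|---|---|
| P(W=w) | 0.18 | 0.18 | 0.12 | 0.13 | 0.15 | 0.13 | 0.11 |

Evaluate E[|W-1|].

E[|W-1|] = Σ |w-1|·P(W=w)
 = 2·0.18 + 1·0.18 + 4·0.12 + 5·0.13 + 6·0.15 + 8·0.13 + 10·0.11
 = 0.36 + 0.18 + 0.48 + 0.65 + 0.9 + 1.04 + 1.1
 = 4.71

4.71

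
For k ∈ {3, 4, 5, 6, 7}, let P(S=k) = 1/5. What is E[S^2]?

27

E[S^2] = Σ s^2·P(S=s)
 = 9·1/5 + 16·1/5 + 25·1/5 + 36·1/5 + 49·1/5
 = 9/5 + 16/5 + 5 + 36/5 + 49/5
 = 27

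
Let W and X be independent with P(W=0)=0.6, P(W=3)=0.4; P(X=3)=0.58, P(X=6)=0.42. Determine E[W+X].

5.46

E[W+X] = Σ_w Σ_x (w+x) · P(W=w)P(X=x)
 = 3·0.348 + 6·0.252 + 6·0.232 + 9·0.168
 = 1.044 + 1.512 + 1.392 + 1.512
 = 5.46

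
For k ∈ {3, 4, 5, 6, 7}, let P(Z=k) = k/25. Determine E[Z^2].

E[Z^2] = Σ z^2·P(Z=z)
 = 9·3/25 + 16·4/25 + 25·1/5 + 36·6/25 + 49·7/25
 = 27/25 + 64/25 + 5 + 216/25 + 343/25
 = 31

31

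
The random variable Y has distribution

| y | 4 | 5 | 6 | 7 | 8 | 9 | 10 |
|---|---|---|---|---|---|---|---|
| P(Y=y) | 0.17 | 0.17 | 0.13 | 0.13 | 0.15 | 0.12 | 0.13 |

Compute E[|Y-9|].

2.46

E[|Y-9|] = Σ |y-9|·P(Y=y)
 = 5·0.17 + 4·0.17 + 3·0.13 + 2·0.13 + 1·0.15 + 0·0.12 + 1·0.13
 = 0.85 + 0.68 + 0.39 + 0.26 + 0.15 + 0 + 0.13
 = 2.46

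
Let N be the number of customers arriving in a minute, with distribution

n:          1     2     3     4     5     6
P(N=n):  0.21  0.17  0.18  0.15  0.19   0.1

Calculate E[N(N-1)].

E[N(N-1)] = Σ n(n-1)·P(N=n)
 = 0·0.21 + 2·0.17 + 6·0.18 + 12·0.15 + 20·0.19 + 30·0.1
 = 0 + 0.34 + 1.08 + 1.8 + 3.8 + 3
 = 10.02

10.02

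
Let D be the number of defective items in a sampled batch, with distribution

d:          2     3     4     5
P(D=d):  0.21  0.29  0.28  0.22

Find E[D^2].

E[D^2] = Σ d^2·P(D=d)
 = 4·0.21 + 9·0.29 + 16·0.28 + 25·0.22
 = 0.84 + 2.61 + 4.48 + 5.5
 = 13.43

13.43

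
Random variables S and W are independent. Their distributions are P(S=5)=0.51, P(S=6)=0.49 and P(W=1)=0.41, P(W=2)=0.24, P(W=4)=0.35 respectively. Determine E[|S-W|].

3.2

E[|S-W|] = Σ_s Σ_w |s-w| · P(S=s)P(W=w)
 = 4·0.2091 + 3·0.1224 + 1·0.1785 + 5·0.2009 + 4·0.1176 + 2·0.1715
 = 0.8364 + 0.3672 + 0.1785 + 1.0045 + 0.4704 + 0.343
 = 3.2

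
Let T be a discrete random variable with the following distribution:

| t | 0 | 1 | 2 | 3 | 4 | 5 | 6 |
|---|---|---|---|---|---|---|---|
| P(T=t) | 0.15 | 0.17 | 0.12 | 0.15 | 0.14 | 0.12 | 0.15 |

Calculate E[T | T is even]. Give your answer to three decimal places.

3.036

P(T is even) = 0.15 + 0.12 + 0.14 + 0.15 = 0.56.
E[T | T is even] = [0·0.15 + 2·0.12 + 4·0.14 + 6·0.15] / 0.56
 = 1.7 / 0.56
 = 85/28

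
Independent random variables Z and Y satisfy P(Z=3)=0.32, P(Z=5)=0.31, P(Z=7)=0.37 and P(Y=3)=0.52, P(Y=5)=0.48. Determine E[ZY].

E[ZY] = Σ_z Σ_y zy · P(Z=z)P(Y=y)
 = 9·0.1664 + 15·0.1536 + 15·0.1612 + 25·0.1488 + 21·0.1924 + 35·0.1776
 = 1.4976 + 2.304 + 2.418 + 3.72 + 4.0404 + 6.216
 = 20.196

20.196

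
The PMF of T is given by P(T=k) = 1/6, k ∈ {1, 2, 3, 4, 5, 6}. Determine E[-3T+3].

-7.5

E[-3T+3] = Σ (-3t+3)·P(T=t)
 = 0·1/6 + (-3)·1/6 + (-6)·1/6 + (-9)·1/6 + (-12)·1/6 + (-15)·1/6
 = 0 + (-1/2) + (-1) + (-3/2) + (-2) + (-5/2)
 = -15/2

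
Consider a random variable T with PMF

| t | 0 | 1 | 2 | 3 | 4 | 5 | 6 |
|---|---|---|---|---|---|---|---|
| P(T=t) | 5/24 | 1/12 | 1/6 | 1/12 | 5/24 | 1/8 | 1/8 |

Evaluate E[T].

E[T] = Σ t·P(T=t)
 = 0·5/24 + 1·1/12 + 2·1/6 + 3·1/12 + 4·5/24 + 5·1/8 + 6·1/8
 = 0 + 1/12 + 1/3 + 1/4 + 5/6 + 5/8 + 3/4
 = 23/8

2.875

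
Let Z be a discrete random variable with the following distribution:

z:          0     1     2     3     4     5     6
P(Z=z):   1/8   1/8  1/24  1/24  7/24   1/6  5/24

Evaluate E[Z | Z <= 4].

P(Z <= 4) = 1/8 + 1/8 + 1/24 + 1/24 + 7/24 = 5/8.
E[Z | Z <= 4] = [0·1/8 + 1·1/8 + 2·1/24 + 3·1/24 + 4·7/24] / (5/8)
 = 3/2 / (5/8)
 = 12/5

2.4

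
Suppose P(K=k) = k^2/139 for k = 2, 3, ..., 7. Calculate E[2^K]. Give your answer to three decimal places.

E[2^K] = Σ 2^k·P(K=k)
 = 4·4/139 + 8·9/139 + 16·16/139 + 32·25/139 + 64·36/139 + 128·49/139
 = 16/139 + 72/139 + 256/139 + 800/139 + 2304/139 + 6272/139
 = 9720/139

69.928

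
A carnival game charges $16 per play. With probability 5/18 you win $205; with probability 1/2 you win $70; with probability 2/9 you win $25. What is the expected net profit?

81.5

E[payout] = 205·5/18 + 70·1/2 + 25·2/9
 = 1025/18 + 35 + 50/9
 = 195/2
Net = 195/2 - 16 = 163/2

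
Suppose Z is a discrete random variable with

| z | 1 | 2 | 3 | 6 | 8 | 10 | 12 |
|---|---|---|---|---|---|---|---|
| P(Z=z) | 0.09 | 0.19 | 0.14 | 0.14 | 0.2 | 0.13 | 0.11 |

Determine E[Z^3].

458.11

E[Z^3] = Σ z^3·P(Z=z)
 = 1·0.09 + 8·0.19 + 27·0.14 + 216·0.14 + 512·0.2 + 1000·0.13 + 1728·0.11
 = 0.09 + 1.52 + 3.78 + 30.24 + 102.4 + 130 + 190.08
 = 458.11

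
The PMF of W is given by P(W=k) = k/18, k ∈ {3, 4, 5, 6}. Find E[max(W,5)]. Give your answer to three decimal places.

E[max(W,5)] = Σ max(w,5)·P(W=w)
 = 5·1/6 + 5·2/9 + 5·5/18 + 6·1/3
 = 5/6 + 10/9 + 25/18 + 2
 = 16/3

5.333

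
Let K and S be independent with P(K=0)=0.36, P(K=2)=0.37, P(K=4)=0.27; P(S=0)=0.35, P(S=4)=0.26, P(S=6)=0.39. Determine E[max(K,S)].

4.017

E[max(K,S)] = Σ_k Σ_s max(k,s) · P(K=k)P(S=s)
 = 0·0.126 + 4·0.0936 + 6·0.1404 + 2·0.1295 + 4·0.0962 + 6·0.1443 + 4·0.0945 + 4·0.0702 + 6·0.1053
 = 0 + 0.3744 + 0.8424 + 0.259 + 0.3848 + 0.8658 + 0.378 + 0.2808 + 0.6318
 = 4.017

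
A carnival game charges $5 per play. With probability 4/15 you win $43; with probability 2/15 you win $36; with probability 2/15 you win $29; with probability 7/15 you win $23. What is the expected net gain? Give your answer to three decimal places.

E[payout] = 43·4/15 + 36·2/15 + 29·2/15 + 23·7/15
 = 172/15 + 24/5 + 58/15 + 161/15
 = 463/15
Net = 463/15 - 5 = 388/15

25.867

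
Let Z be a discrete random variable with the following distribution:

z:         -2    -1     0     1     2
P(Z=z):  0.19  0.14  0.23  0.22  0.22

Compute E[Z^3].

E[Z^3] = Σ z^3·P(Z=z)
 = (-8)·0.19 + (-1)·0.14 + 0·0.23 + 1·0.22 + 8·0.22
 = (-1.52) + (-0.14) + 0 + 0.22 + 1.76
 = 0.32

0.32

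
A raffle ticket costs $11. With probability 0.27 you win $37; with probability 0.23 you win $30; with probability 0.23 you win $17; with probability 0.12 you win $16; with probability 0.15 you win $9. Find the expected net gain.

E[payout] = 37·0.27 + 30·0.23 + 17·0.23 + 16·0.12 + 9·0.15
 = 9.99 + 6.9 + 3.91 + 1.92 + 1.35
 = 24.07
Net = 24.07 - 11 = 13.07

13.07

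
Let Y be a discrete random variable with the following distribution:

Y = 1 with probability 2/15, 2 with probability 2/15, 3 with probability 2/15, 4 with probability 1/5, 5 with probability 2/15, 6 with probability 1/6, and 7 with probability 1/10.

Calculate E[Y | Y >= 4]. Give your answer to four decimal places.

P(Y >= 4) = 1/5 + 2/15 + 1/6 + 1/10 = 3/5.
E[Y | Y >= 4] = [4·1/5 + 5·2/15 + 6·1/6 + 7·1/10] / (3/5)
 = 19/6 / (3/5)
 = 95/18

5.2778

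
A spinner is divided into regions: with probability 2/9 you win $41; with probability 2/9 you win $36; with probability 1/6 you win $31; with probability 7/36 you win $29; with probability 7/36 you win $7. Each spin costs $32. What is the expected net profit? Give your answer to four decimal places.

-2.7222

E[payout] = 41·2/9 + 36·2/9 + 31·1/6 + 29·7/36 + 7·7/36
 = 82/9 + 8 + 31/6 + 203/36 + 49/36
 = 527/18
Net = 527/18 - 32 = -49/18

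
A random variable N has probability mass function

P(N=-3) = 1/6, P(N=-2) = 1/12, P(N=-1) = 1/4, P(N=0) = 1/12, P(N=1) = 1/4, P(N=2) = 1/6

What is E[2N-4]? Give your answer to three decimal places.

-4.667

E[2N-4] = Σ (2n-4)·P(N=n)
 = (-10)·1/6 + (-8)·1/12 + (-6)·1/4 + (-4)·1/12 + (-2)·1/4 + 0·1/6
 = (-5/3) + (-2/3) + (-3/2) + (-1/3) + (-1/2) + 0
 = -14/3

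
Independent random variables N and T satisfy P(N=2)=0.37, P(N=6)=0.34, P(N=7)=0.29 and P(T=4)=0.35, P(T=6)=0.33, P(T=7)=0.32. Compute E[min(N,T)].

E[min(N,T)] = Σ_n Σ_t min(n,t) · P(N=n)P(T=t)
 = 2·0.1295 + 2·0.1221 + 2·0.1184 + 4·0.119 + 6·0.1122 + 6·0.1088 + 4·0.1015 + 6·0.0957 + 7·0.0928
 = 0.259 + 0.2442 + 0.2368 + 0.476 + 0.6732 + 0.6528 + 0.406 + 0.5742 + 0.6496
 = 4.1718

4.1718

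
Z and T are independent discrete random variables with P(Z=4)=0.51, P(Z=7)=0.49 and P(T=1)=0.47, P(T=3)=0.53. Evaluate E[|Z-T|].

3.41

E[|Z-T|] = Σ_z Σ_t |z-t| · P(Z=z)P(T=t)
 = 3·0.2397 + 1·0.2703 + 6·0.2303 + 4·0.2597
 = 0.7191 + 0.2703 + 1.3818 + 1.0388
 = 3.41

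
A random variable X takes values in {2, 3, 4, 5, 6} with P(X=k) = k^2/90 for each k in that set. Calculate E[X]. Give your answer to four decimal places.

4.8889

E[X] = Σ x·P(X=x)
 = 2·2/45 + 3·1/10 + 4·8/45 + 5·5/18 + 6·2/5
 = 4/45 + 3/10 + 32/45 + 25/18 + 12/5
 = 44/9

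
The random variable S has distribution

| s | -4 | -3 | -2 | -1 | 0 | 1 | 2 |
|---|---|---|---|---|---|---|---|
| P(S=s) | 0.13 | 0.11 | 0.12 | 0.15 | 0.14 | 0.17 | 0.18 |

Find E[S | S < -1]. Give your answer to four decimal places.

P(S < -1) = 0.13 + 0.11 + 0.12 = 0.36.
E[S | S < -1] = [(-4)·0.13 + (-3)·0.11 + (-2)·0.12] / 0.36
 = -1.09 / 0.36
 = -109/36

-3.0278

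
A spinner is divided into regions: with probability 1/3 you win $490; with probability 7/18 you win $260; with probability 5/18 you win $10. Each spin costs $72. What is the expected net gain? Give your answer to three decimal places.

195.222

E[payout] = 490·1/3 + 260·7/18 + 10·5/18
 = 490/3 + 910/9 + 25/9
 = 2405/9
Net = 2405/9 - 72 = 1757/9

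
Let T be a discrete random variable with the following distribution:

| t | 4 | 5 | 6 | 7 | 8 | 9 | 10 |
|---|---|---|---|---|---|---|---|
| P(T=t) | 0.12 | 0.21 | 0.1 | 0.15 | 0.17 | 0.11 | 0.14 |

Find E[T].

6.93

E[T] = Σ t·P(T=t)
 = 4·0.12 + 5·0.21 + 6·0.1 + 7·0.15 + 8·0.17 + 9·0.11 + 10·0.14
 = 0.48 + 1.05 + 0.6 + 1.05 + 1.36 + 0.99 + 1.4
 = 6.93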